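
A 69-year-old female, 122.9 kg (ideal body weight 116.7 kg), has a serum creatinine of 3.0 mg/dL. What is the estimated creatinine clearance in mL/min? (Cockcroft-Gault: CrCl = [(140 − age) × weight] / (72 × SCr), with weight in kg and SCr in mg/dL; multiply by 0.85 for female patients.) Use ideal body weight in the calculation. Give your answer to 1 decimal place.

32.6 mL/min

CrCl = (140 − 69) × 116.7 / (72 × 3) × 0.85 = 8285.7 / 216.00 × 0.85 ≈ 32.6 mL/min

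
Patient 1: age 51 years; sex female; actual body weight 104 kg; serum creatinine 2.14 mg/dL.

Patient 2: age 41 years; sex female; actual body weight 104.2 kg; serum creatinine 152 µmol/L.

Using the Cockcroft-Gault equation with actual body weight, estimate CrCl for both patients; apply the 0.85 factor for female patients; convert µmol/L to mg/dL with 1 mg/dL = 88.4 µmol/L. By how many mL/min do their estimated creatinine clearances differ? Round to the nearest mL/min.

Patient 1: CrCl = (140 − 51) × 104 / (72 × 2.14) × 0.85 = 9256.0 / 154.08 × 0.85 ≈ 51.1 mL/min
Patient 2: SCr = 152 / 88.4 = 1.719 mg/dL
Patient 2: CrCl = (140 − 41) × 104.2 / (72 × 1.719) × 0.85 = 10315.8 / 123.77 × 0.85 ≈ 70.8 mL/min
|51.1 − 70.8| = 19.7 mL/min

20 mL/min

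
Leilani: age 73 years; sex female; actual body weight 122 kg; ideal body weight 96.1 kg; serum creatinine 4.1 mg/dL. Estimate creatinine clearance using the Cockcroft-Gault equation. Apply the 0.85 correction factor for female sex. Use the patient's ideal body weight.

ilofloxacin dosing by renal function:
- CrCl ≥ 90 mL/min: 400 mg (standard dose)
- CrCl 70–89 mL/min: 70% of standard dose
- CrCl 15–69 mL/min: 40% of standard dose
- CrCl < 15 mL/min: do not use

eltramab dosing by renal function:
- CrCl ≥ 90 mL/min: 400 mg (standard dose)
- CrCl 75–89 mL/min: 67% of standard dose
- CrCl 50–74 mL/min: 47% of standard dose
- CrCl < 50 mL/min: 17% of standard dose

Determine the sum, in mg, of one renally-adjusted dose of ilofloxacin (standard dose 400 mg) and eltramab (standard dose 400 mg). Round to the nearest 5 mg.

CrCl = (140 − 73) × 96.1 / (72 × 4.1) × 0.85 = 6438.7 / 295.20 × 0.85 ≈ 18.5 mL/min
CrCl ≈ 19 mL/min.
ilofloxacin: 15–69 mL/min → 40% of 400 mg = 160 mg.
eltramab: < 50 mL/min → 17% of 400 mg = 68 mg.
Total = 160 + 68 = 228 mg.

230 mg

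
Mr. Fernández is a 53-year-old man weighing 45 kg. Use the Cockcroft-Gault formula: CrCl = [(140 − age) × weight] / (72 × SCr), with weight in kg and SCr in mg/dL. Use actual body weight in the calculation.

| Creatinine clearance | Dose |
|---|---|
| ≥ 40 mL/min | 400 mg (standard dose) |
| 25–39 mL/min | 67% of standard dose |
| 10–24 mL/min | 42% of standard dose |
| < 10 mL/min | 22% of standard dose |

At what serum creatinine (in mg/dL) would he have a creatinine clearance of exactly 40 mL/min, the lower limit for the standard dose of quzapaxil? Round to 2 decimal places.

1.36 mg/dL

Standard dose requires CrCl ≥ 40 mL/min.
Set (140 − 53) × 45 / (72 × SCr) = 40
SCr = (140 − 53) × 45 / (72 × 40) = 1.359 mg/dL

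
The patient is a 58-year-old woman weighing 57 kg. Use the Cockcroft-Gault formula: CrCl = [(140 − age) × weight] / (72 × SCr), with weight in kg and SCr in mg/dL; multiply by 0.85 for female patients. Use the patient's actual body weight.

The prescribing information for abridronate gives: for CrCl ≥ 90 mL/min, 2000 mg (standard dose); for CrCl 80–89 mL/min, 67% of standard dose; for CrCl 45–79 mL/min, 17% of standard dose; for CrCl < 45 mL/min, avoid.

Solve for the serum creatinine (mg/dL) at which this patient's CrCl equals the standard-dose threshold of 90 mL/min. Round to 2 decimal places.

Standard dose requires CrCl ≥ 90 mL/min.
Set (140 − 58) × 57 × 0.85 / (72 × SCr) = 90
SCr = (140 − 58) × 57 × 0.85 / (72 × 90) = 0.613 mg/dL

0.61 mg/dL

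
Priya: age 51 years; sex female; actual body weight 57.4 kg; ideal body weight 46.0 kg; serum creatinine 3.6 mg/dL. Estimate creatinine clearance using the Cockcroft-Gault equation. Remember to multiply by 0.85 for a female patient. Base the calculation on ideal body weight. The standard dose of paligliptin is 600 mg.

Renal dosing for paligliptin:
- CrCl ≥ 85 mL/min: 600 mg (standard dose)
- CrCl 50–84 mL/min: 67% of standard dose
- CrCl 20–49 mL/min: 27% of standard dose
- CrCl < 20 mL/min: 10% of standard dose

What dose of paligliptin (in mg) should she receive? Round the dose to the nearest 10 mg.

CrCl = (140 − 51) × 46 / (72 × 3.6) × 0.85 = 4094.0 / 259.20 × 0.85 ≈ 13.4 mL/min
CrCl ≈ 13 mL/min → bracket < 20 mL/min.
10% of 600 mg = 60 mg

60 mg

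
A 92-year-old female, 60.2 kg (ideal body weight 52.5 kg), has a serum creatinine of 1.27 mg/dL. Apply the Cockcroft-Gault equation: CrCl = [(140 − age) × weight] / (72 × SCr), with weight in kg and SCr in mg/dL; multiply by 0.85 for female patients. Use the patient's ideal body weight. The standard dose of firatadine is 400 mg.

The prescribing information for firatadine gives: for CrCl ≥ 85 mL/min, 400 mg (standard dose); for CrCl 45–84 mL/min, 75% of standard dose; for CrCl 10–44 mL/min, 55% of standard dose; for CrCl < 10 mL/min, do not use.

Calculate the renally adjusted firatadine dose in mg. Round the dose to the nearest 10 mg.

CrCl = (140 − 92) × 52.5 / (72 × 1.27) × 0.85 = 2520.0 / 91.44 × 0.85 ≈ 23.4 mL/min
CrCl ≈ 23 mL/min → bracket 10–44 mL/min.
55% of 400 mg = 220 mg

220 mg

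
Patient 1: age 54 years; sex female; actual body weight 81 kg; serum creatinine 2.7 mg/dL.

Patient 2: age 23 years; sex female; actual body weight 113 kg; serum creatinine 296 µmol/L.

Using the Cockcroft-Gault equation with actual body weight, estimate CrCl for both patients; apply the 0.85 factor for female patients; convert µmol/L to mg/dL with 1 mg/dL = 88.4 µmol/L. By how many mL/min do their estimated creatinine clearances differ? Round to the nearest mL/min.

Patient 1: CrCl = (140 − 54) × 81 / (72 × 2.7) × 0.85 = 6966.0 / 194.40 × 0.85 ≈ 30.5 mL/min
Patient 2: SCr = 296 / 88.4 = 3.348 mg/dL
Patient 2: CrCl = (140 − 23) × 113 / (72 × 3.348) × 0.85 = 13221.0 / 241.06 × 0.85 ≈ 46.6 mL/min
|30.5 − 46.6| = 16.1 mL/min

16 mL/min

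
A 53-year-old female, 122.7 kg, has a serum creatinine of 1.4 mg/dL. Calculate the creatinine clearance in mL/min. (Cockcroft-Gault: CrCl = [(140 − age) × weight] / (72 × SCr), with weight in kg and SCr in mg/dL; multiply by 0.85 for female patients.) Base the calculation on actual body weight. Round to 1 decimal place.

90.0 mL/min

CrCl = (140 − 53) × 122.7 / (72 × 1.4) × 0.85 = 10674.9 / 100.80 × 0.85 ≈ 90.0 mL/min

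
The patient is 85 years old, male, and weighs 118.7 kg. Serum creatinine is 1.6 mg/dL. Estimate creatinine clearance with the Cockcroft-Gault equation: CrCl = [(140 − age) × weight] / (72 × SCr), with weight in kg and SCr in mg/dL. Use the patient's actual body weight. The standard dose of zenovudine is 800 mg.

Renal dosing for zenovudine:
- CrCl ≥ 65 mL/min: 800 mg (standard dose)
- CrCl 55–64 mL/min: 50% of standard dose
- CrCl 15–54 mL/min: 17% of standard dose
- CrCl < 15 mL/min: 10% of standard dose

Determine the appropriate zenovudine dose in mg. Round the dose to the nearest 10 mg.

400 mg

CrCl = (140 − 85) × 118.7 / (72 × 1.6) = 6528.5 / 115.20 ≈ 56.7 mL/min
CrCl ≈ 57 mL/min → bracket 55–64 mL/min.
50% of 800 mg = 400 mg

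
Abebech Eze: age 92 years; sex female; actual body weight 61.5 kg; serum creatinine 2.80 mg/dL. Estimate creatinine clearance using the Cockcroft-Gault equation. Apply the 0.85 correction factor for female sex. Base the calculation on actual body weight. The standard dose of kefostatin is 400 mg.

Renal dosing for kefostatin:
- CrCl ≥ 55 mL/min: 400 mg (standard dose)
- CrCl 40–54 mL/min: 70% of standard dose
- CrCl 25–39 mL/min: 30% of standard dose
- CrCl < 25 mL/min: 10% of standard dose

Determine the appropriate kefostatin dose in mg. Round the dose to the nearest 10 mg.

CrCl = (140 − 92) × 61.5 / (72 × 2.8) × 0.85 = 2952.0 / 201.60 × 0.85 ≈ 12.4 mL/min
CrCl ≈ 12 mL/min → bracket < 25 mL/min.
10% of 400 mg = 40 mg

40 mg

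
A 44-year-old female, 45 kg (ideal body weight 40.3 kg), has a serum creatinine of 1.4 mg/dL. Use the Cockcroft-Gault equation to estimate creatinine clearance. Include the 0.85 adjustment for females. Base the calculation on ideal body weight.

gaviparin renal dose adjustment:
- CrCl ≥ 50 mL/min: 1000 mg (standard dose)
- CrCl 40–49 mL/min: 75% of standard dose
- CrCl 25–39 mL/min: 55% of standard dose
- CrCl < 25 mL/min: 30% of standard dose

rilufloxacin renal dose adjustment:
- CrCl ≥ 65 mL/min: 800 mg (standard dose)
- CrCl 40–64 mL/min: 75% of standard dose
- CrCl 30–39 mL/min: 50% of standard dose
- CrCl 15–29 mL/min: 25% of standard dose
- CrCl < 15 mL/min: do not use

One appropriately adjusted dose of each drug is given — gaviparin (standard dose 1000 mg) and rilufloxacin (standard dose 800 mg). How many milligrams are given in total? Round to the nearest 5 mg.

CrCl = (140 − 44) × 40.3 / (72 × 1.4) × 0.85 = 3868.8 / 100.80 × 0.85 ≈ 32.6 mL/min
CrCl ≈ 33 mL/min.
gaviparin: 25–39 mL/min → 55% of 1000 mg = 550 mg.
rilufloxacin: 30–39 mL/min → 50% of 800 mg = 400 mg.
Total = 550 + 400 = 950 mg.

950 mg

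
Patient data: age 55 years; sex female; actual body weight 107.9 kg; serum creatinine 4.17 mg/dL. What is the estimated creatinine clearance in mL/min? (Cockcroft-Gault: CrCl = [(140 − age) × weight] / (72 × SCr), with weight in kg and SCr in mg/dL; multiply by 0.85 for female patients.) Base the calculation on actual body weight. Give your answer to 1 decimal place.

CrCl = (140 − 55) × 107.9 / (72 × 4.17) × 0.85 = 9171.5 / 300.24 × 0.85 ≈ 26.0 mL/min

26.0 mL/min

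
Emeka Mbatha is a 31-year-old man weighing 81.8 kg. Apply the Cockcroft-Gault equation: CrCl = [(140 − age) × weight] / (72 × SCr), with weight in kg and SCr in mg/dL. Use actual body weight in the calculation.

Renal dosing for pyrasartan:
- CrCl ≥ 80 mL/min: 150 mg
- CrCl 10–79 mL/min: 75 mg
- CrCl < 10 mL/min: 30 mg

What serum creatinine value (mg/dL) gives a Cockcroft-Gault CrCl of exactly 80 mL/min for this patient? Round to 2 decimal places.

Standard dose requires CrCl ≥ 80 mL/min.
Set (140 − 31) × 81.8 / (72 × SCr) = 80
SCr = (140 − 31) × 81.8 / (72 × 80) = 1.548 mg/dL

1.55 mg/dL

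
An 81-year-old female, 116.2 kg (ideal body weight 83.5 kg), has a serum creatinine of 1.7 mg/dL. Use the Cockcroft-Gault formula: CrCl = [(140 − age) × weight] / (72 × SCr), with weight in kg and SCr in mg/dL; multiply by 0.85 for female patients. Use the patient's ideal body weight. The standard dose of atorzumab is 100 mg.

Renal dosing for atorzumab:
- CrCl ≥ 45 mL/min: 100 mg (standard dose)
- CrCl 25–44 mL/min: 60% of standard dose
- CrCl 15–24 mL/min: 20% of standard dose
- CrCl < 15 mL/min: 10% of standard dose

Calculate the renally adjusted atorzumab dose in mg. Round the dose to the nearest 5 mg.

CrCl = (140 − 81) × 83.5 / (72 × 1.7) × 0.85 = 4926.5 / 122.40 × 0.85 ≈ 34.2 mL/min
CrCl ≈ 34 mL/min → bracket 25–44 mL/min.
60% of 100 mg = 60 mg

60 mg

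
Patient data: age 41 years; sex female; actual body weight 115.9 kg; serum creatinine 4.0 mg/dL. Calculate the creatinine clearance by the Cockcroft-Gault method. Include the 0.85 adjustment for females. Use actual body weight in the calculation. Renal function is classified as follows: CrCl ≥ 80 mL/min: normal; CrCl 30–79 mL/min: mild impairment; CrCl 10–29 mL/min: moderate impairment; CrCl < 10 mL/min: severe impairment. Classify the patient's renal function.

CrCl = (140 − 41) × 115.9 / (72 × 4) × 0.85 = 11474.1 / 288.00 × 0.85 ≈ 33.9 mL/min
34 mL/min falls in the 'mild impairment' range.

mild impairment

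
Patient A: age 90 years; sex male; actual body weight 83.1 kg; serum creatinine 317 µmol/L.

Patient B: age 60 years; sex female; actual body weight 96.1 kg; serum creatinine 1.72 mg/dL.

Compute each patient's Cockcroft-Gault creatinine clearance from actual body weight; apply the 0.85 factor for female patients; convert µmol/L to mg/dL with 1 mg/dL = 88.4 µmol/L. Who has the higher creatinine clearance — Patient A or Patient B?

Patient B

Patient A: SCr = 317 / 88.4 = 3.586 mg/dL
Patient A: CrCl = (140 − 90) × 83.1 / (72 × 3.586) = 4155.0 / 258.19 ≈ 16.1 mL/min
Patient B: CrCl = (140 − 60) × 96.1 / (72 × 1.72) × 0.85 = 7688.0 / 123.84 × 0.85 ≈ 52.8 mL/min
16.1 vs 52.8 mL/min → Patient B is higher.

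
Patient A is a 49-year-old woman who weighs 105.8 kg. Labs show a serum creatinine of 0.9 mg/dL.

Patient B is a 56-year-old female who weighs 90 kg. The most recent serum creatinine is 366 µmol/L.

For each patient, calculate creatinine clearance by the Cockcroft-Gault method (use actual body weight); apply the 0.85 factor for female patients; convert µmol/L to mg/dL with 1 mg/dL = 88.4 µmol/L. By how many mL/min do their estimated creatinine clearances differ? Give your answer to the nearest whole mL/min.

Patient A: CrCl = (140 − 49) × 105.8 / (72 × 0.9) × 0.85 = 9627.8 / 64.80 × 0.85 ≈ 126.3 mL/min
Patient B: SCr = 366 / 88.4 = 4.14 mg/dL
Patient B: CrCl = (140 − 56) × 90 / (72 × 4.14) × 0.85 = 7560.0 / 298.08 × 0.85 ≈ 21.6 mL/min
|126.3 − 21.6| = 104.7 mL/min

105 mL/min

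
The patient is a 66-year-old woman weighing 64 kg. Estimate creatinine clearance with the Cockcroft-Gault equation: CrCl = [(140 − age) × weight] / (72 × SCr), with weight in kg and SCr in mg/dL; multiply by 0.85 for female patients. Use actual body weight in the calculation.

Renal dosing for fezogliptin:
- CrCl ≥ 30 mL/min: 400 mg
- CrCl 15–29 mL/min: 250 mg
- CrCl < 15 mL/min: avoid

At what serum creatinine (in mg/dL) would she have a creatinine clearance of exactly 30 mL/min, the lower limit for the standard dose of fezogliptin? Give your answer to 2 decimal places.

1.86 mg/dL

Standard dose requires CrCl ≥ 30 mL/min.
Set (140 − 66) × 64 × 0.85 / (72 × SCr) = 30
SCr = (140 − 66) × 64 × 0.85 / (72 × 30) = 1.864 mg/dL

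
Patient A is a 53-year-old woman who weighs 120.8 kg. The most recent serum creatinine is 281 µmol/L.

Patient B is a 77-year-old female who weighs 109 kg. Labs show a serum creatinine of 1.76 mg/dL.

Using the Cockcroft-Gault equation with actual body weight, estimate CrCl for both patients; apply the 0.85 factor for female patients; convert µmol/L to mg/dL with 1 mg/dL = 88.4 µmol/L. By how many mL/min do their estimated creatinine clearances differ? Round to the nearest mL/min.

Patient A: SCr = 281 / 88.4 = 3.179 mg/dL
Patient A: CrCl = (140 − 53) × 120.8 / (72 × 3.179) × 0.85 = 10509.6 / 228.89 × 0.85 ≈ 39.0 mL/min
Patient B: CrCl = (140 − 77) × 109 / (72 × 1.76) × 0.85 = 6867.0 / 126.72 × 0.85 ≈ 46.1 mL/min
|39.0 − 46.1| = 7.1 mL/min

7 mL/min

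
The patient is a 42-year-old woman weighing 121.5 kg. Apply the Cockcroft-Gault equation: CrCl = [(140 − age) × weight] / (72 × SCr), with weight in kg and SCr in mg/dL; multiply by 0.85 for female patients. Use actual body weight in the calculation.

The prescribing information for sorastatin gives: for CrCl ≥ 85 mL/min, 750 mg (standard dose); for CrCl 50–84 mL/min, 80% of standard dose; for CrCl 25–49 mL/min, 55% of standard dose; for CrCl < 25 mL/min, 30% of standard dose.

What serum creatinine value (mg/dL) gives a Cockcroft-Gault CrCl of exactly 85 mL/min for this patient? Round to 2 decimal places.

1.65 mg/dL

Standard dose requires CrCl ≥ 85 mL/min.
Set (140 − 42) × 121.5 × 0.85 / (72 × SCr) = 85
SCr = (140 − 42) × 121.5 × 0.85 / (72 × 85) = 1.654 mg/dL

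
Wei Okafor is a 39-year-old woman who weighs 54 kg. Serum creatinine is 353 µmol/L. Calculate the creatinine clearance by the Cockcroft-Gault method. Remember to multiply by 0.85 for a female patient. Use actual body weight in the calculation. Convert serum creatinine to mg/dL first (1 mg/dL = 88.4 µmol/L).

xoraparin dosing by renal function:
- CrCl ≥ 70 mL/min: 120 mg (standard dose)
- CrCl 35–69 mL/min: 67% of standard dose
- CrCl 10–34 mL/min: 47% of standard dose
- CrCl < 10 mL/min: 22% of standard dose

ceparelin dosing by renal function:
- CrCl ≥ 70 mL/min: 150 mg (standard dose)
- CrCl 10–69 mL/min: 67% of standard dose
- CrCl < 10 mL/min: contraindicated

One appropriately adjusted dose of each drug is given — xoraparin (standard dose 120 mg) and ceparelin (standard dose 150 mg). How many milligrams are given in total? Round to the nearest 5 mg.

SCr = 353 / 88.4 = 3.993 mg/dL
CrCl = (140 − 39) × 54 / (72 × 3.993) × 0.85 = 5454.0 / 287.50 × 0.85 ≈ 16.1 mL/min
CrCl ≈ 16 mL/min.
xoraparin: 10–34 mL/min → 47% of 120 mg = 56.4 mg.
ceparelin: 10–69 mL/min → 67% of 150 mg = 100.5 mg.
Total = 56.4 + 100.5 = 156.9 mg.

155 mg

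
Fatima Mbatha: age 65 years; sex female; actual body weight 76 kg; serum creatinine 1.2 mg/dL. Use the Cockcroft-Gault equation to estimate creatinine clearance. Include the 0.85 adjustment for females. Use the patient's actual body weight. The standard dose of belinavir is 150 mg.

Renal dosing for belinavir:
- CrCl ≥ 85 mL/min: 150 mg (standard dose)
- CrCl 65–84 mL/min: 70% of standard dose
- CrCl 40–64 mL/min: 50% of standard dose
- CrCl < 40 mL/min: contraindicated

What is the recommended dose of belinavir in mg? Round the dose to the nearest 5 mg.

CrCl = (140 − 65) × 76 / (72 × 1.2) × 0.85 = 5700.0 / 86.40 × 0.85 ≈ 56.1 mL/min
CrCl ≈ 56 mL/min → bracket 40–64 mL/min.
50% of 150 mg = 75 mg

75 mg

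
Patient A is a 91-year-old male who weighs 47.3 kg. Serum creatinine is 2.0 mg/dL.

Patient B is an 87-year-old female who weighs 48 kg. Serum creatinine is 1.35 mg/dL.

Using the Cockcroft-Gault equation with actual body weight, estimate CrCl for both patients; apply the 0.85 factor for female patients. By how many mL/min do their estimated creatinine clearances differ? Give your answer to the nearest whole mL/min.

6 mL/min

Patient A: CrCl = (140 − 91) × 47.3 / (72 × 2) = 2317.7 / 144.00 ≈ 16.1 mL/min
Patient B: CrCl = (140 − 87) × 48 / (72 × 1.35) × 0.85 = 2544.0 / 97.20 × 0.85 ≈ 22.2 mL/min
|16.1 − 22.2| = 6.1 mL/min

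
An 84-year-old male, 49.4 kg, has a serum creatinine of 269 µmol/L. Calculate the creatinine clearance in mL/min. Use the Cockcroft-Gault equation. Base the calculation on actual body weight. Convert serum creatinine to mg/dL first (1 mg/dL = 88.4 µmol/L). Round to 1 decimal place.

SCr = 269 / 88.4 = 3.043 mg/dL
CrCl = (140 − 84) × 49.4 / (72 × 3.043) = 2766.4 / 219.10 ≈ 12.6 mL/min

12.6 mL/min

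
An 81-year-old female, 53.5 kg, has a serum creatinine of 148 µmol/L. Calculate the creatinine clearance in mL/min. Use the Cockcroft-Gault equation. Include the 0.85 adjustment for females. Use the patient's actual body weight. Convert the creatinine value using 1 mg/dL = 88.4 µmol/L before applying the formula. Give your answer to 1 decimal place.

SCr = 148 / 88.4 = 1.674 mg/dL
CrCl = (140 − 81) × 53.5 / (72 × 1.674) × 0.85 = 3156.5 / 120.53 × 0.85 ≈ 22.3 mL/min

22.3 mL/min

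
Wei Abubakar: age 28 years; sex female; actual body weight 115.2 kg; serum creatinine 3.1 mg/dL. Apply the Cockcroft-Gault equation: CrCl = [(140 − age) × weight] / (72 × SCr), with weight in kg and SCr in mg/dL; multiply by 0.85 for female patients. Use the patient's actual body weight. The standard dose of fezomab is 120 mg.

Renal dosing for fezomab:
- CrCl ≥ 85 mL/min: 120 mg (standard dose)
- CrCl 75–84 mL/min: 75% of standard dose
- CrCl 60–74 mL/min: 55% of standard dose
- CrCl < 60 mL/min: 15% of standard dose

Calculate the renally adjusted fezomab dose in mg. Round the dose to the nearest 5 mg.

20 mg

CrCl = (140 − 28) × 115.2 / (72 × 3.1) × 0.85 = 12902.4 / 223.20 × 0.85 ≈ 49.1 mL/min
CrCl ≈ 49 mL/min → bracket < 60 mL/min.
15% of 120 mg = 18 mg → 20 mg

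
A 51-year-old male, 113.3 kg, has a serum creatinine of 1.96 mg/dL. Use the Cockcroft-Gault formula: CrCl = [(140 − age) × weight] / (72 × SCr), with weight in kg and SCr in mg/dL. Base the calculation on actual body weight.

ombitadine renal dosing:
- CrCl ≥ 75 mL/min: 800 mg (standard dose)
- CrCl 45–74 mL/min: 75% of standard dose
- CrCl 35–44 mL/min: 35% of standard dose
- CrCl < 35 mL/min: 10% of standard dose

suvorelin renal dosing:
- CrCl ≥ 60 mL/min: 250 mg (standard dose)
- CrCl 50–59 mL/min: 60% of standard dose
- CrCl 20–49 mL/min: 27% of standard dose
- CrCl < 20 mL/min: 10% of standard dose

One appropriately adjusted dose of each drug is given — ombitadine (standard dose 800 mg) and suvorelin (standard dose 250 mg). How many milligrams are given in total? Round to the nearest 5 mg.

CrCl = (140 − 51) × 113.3 / (72 × 1.96) = 10083.7 / 141.12 ≈ 71.5 mL/min
CrCl ≈ 71 mL/min.
ombitadine: 45–74 mL/min → 75% of 800 mg = 600 mg.
suvorelin: ≥ 60 mL/min → 100% of 250 mg = 250 mg.
Total = 600 + 250 = 850 mg.

850 mg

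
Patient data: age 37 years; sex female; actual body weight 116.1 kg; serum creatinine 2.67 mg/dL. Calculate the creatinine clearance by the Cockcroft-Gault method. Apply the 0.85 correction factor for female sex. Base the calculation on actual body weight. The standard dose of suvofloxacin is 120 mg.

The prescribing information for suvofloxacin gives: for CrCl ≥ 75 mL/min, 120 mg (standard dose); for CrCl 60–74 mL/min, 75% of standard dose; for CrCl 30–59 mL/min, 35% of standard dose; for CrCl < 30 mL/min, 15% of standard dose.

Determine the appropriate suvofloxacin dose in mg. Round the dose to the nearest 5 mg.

40 mg

CrCl = (140 − 37) × 116.1 / (72 × 2.67) × 0.85 = 11958.3 / 192.24 × 0.85 ≈ 52.9 mL/min
CrCl ≈ 53 mL/min → bracket 30–59 mL/min.
35% of 120 mg = 42 mg → 40 mg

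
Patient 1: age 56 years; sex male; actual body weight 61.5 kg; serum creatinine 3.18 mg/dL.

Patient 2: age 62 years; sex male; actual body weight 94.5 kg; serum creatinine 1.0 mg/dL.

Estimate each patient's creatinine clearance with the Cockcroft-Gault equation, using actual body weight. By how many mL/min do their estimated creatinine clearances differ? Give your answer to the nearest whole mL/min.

80 mL/min

Patient 1: CrCl = (140 − 56) × 61.5 / (72 × 3.18) = 5166.0 / 228.96 ≈ 22.6 mL/min
Patient 2: CrCl = (140 − 62) × 94.5 / (72 × 1) = 7371.0 / 72.00 ≈ 102.4 mL/min
|22.6 − 102.4| = 79.8 mL/min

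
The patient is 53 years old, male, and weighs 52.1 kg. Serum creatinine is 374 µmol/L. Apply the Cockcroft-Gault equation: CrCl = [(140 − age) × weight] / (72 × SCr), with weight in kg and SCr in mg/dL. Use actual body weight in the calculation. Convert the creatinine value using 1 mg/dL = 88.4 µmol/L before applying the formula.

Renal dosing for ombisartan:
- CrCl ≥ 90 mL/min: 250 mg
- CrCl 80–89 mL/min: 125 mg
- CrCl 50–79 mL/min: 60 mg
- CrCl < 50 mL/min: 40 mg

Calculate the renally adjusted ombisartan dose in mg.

SCr = 374 / 88.4 = 4.231 mg/dL
CrCl = (140 − 53) × 52.1 / (72 × 4.231) = 4532.7 / 304.63 ≈ 14.9 mL/min
CrCl ≈ 15 mL/min → bracket < 50 mL/min.
Dose for this bracket: 40 mg.

40 mg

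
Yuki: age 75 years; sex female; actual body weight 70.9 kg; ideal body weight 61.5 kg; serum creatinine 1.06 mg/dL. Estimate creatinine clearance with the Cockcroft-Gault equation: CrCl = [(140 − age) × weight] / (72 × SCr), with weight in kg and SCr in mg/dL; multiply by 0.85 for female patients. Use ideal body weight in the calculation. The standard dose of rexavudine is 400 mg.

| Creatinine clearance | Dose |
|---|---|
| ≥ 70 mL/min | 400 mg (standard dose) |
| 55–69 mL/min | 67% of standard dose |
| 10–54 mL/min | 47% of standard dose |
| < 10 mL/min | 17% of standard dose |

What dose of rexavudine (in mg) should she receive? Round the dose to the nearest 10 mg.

190 mg

CrCl = (140 − 75) × 61.5 / (72 × 1.06) × 0.85 = 3997.5 / 76.32 × 0.85 ≈ 44.5 mL/min
CrCl ≈ 45 mL/min → bracket 10–54 mL/min.
47% of 400 mg = 188 mg → 190 mg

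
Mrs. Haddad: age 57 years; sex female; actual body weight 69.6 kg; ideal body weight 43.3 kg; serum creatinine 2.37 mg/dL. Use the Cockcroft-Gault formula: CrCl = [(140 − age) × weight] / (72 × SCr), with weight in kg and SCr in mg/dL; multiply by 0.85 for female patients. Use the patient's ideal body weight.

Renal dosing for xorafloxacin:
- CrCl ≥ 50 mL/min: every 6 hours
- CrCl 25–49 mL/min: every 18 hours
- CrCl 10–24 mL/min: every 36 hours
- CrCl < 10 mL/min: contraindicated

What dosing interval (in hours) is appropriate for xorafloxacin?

every 36 hours

CrCl = (140 − 57) × 43.3 / (72 × 2.37) × 0.85 = 3593.9 / 170.64 × 0.85 ≈ 17.9 mL/min
CrCl ≈ 18 mL/min → bracket 10–24 mL/min → every 36 hours.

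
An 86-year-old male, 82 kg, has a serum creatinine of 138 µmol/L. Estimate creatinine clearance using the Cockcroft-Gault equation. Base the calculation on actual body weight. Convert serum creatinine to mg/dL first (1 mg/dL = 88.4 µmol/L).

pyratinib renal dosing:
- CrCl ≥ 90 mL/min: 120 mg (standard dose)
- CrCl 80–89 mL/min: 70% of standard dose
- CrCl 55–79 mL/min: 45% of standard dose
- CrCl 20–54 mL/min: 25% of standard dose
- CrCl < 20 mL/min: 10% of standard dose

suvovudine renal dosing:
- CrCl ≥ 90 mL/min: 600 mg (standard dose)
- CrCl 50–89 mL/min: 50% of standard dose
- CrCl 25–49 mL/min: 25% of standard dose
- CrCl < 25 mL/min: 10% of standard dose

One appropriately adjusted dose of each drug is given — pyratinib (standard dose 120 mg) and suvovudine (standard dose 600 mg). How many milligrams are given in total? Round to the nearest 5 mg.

SCr = 138 / 88.4 = 1.561 mg/dL
CrCl = (140 − 86) × 82 / (72 × 1.561) = 4428.0 / 112.39 ≈ 39.4 mL/min
CrCl ≈ 39 mL/min.
pyratinib: 20–54 mL/min → 25% of 120 mg = 30 mg.
suvovudine: 25–49 mL/min → 25% of 600 mg = 150 mg.
Total = 30 + 150 = 180 mg.

180 mg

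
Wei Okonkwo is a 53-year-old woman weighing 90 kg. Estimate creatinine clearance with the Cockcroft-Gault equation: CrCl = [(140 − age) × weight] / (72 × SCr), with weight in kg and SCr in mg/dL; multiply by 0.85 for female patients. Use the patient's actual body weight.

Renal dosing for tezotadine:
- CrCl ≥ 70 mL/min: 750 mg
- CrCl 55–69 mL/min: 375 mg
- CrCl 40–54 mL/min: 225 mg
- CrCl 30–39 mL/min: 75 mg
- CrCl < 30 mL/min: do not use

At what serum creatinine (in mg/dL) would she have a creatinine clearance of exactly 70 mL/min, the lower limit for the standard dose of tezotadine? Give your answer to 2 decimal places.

Standard dose requires CrCl ≥ 70 mL/min.
Set (140 − 53) × 90 × 0.85 / (72 × SCr) = 70
SCr = (140 − 53) × 90 × 0.85 / (72 × 70) = 1.321 mg/dL

1.32 mg/dL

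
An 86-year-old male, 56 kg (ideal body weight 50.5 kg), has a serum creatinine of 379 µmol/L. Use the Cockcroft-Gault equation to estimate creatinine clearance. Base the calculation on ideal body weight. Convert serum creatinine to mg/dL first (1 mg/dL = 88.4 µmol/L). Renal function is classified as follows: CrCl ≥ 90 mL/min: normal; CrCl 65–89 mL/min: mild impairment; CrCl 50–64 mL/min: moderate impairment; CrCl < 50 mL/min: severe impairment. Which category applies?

SCr = 379 / 88.4 = 4.287 mg/dL
CrCl = (140 − 86) × 50.5 / (72 × 4.287) = 2727.0 / 308.66 ≈ 8.8 mL/min
9 mL/min falls in the 'severe impairment' range.

severe impairment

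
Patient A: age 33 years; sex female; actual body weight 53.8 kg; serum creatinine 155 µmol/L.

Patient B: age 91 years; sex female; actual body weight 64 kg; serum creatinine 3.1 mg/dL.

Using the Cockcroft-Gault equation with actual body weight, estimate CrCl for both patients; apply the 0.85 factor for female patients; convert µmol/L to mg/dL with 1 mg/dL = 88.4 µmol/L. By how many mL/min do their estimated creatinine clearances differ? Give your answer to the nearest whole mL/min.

Patient A: SCr = 155 / 88.4 = 1.753 mg/dL
Patient A: CrCl = (140 − 33) × 53.8 / (72 × 1.753) × 0.85 = 5756.6 / 126.22 × 0.85 ≈ 38.8 mL/min
Patient B: CrCl = (140 − 91) × 64 / (72 × 3.1) × 0.85 = 3136.0 / 223.20 × 0.85 ≈ 11.9 mL/min
|38.8 − 11.9| = 26.9 mL/min

27 mL/min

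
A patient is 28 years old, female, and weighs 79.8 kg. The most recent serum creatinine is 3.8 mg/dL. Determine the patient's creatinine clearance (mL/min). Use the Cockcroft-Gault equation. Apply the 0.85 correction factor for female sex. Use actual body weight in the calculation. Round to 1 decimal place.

CrCl = (140 − 28) × 79.8 / (72 × 3.8) × 0.85 = 8937.6 / 273.60 × 0.85 ≈ 27.8 mL/min

27.8 mL/min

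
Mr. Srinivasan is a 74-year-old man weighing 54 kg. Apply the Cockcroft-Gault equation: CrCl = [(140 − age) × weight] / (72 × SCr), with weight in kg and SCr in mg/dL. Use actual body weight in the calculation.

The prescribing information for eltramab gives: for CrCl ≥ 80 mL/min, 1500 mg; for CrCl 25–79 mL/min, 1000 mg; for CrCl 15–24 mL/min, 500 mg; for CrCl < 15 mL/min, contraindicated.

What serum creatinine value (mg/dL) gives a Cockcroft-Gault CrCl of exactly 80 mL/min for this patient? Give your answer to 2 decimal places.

0.62 mg/dL

Standard dose requires CrCl ≥ 80 mL/min.
Set (140 − 74) × 54 / (72 × SCr) = 80
SCr = (140 − 74) × 54 / (72 × 80) = 0.619 mg/dL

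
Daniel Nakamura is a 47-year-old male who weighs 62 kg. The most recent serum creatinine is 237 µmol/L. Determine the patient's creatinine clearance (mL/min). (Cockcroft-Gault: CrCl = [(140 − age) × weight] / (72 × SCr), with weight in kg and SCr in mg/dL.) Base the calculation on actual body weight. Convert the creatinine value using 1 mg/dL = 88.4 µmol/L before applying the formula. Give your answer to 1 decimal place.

29.9 mL/min

SCr = 237 / 88.4 = 2.681 mg/dL
CrCl = (140 − 47) × 62 / (72 × 2.681) = 5766.0 / 193.03 ≈ 29.9 mL/min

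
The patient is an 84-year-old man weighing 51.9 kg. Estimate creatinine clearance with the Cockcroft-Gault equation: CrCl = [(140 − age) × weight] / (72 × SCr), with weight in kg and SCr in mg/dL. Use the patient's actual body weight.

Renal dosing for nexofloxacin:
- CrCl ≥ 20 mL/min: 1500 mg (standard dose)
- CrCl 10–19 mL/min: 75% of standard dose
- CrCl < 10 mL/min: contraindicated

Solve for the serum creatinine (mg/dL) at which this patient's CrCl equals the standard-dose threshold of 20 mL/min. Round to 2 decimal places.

Standard dose requires CrCl ≥ 20 mL/min.
Set (140 − 84) × 51.9 / (72 × SCr) = 20
SCr = (140 − 84) × 51.9 / (72 × 20) = 2.018 mg/dL

2.02 mg/dL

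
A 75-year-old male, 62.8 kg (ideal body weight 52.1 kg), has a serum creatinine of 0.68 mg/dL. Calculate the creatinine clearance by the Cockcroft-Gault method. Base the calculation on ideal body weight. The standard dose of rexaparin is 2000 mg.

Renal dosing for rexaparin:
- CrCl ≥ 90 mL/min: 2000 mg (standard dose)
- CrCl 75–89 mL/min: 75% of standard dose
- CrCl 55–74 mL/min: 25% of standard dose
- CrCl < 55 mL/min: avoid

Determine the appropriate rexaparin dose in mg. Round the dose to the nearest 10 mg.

500 mg

CrCl = (140 − 75) × 52.1 / (72 × 0.68) = 3386.5 / 48.96 ≈ 69.2 mL/min
CrCl ≈ 69 mL/min → bracket 55–74 mL/min.
25% of 2000 mg = 500 mg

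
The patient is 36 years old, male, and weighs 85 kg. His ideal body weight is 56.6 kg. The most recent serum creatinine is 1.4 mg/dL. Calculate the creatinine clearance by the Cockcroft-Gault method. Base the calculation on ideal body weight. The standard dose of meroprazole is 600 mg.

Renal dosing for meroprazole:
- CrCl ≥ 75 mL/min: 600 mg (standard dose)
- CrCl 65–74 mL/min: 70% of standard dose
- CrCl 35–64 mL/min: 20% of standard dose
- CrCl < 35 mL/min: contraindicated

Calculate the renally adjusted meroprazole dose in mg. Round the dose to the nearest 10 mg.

CrCl = (140 − 36) × 56.6 / (72 × 1.4) = 5886.4 / 100.80 ≈ 58.4 mL/min
CrCl ≈ 58 mL/min → bracket 35–64 mL/min.
20% of 600 mg = 120 mg

120 mg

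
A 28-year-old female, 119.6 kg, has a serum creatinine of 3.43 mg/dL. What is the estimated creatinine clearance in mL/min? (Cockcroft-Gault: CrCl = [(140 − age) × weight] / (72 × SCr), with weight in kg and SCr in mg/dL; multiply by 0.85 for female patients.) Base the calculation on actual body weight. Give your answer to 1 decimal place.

46.1 mL/min

CrCl = (140 − 28) × 119.6 / (72 × 3.43) × 0.85 = 13395.2 / 246.96 × 0.85 ≈ 46.1 mL/min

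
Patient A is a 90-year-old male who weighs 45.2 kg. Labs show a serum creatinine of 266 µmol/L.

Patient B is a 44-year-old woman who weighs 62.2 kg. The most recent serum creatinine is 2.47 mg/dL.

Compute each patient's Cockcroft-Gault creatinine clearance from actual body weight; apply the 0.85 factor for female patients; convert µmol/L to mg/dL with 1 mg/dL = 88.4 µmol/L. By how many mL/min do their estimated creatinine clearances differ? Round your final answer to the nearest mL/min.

Patient A: SCr = 266 / 88.4 = 3.009 mg/dL
Patient A: CrCl = (140 − 90) × 45.2 / (72 × 3.009) = 2260.0 / 216.65 ≈ 10.4 mL/min
Patient B: CrCl = (140 − 44) × 62.2 / (72 × 2.47) × 0.85 = 5971.2 / 177.84 × 0.85 ≈ 28.5 mL/min
|10.4 − 28.5| = 18.1 mL/min

18 mL/min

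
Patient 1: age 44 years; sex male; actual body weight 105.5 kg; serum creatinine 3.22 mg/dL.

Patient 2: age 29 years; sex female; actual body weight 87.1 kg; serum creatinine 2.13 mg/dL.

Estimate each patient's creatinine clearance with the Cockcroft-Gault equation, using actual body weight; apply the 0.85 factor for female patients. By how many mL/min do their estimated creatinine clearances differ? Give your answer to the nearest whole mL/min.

Patient 1: CrCl = (140 − 44) × 105.5 / (72 × 3.22) = 10128.0 / 231.84 ≈ 43.7 mL/min
Patient 2: CrCl = (140 − 29) × 87.1 / (72 × 2.13) × 0.85 = 9668.1 / 153.36 × 0.85 ≈ 53.6 mL/min
|43.7 − 53.6| = 9.9 mL/min

10 mL/min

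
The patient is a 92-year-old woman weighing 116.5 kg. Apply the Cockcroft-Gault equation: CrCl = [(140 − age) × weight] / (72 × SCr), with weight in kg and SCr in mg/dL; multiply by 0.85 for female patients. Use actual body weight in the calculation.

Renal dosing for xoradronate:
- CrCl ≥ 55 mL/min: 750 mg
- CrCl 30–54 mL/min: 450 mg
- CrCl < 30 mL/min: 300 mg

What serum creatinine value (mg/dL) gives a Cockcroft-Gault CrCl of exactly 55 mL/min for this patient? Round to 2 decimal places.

1.20 mg/dL

Standard dose requires CrCl ≥ 55 mL/min.
Set (140 − 92) × 116.5 × 0.85 / (72 × SCr) = 55
SCr = (140 − 92) × 116.5 × 0.85 / (72 × 55) = 1.200 mg/dL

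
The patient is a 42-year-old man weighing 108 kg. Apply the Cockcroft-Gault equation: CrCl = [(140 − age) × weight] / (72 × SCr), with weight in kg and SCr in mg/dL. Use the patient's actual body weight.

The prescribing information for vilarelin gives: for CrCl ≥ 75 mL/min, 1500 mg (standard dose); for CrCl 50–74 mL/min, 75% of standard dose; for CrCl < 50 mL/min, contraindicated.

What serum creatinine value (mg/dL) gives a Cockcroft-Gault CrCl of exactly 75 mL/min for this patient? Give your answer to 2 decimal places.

1.96 mg/dL

Standard dose requires CrCl ≥ 75 mL/min.
Set (140 − 42) × 108 / (72 × SCr) = 75
SCr = (140 − 42) × 108 / (72 × 75) = 1.960 mg/dL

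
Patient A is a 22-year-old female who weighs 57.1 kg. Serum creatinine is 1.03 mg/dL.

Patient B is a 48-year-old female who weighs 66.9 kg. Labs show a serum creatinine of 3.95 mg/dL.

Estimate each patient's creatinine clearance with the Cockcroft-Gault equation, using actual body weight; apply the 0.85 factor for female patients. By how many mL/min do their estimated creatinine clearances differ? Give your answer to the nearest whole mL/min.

Patient A: CrCl = (140 − 22) × 57.1 / (72 × 1.03) × 0.85 = 6737.8 / 74.16 × 0.85 ≈ 77.2 mL/min
Patient B: CrCl = (140 − 48) × 66.9 / (72 × 3.95) × 0.85 = 6154.8 / 284.40 × 0.85 ≈ 18.4 mL/min
|77.2 − 18.4| = 58.8 mL/min

59 mL/min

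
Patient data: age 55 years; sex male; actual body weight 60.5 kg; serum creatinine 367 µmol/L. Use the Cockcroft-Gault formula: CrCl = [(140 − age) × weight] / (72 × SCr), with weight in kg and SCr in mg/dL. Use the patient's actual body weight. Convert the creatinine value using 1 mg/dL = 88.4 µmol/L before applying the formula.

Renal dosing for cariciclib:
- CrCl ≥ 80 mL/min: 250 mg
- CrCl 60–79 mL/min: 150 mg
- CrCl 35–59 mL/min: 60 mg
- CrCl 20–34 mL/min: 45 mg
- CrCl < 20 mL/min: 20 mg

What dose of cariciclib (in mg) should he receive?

20 mg

SCr = 367 / 88.4 = 4.152 mg/dL
CrCl = (140 − 55) × 60.5 / (72 × 4.152) = 5142.5 / 298.94 ≈ 17.2 mL/min
CrCl ≈ 17 mL/min → bracket < 20 mL/min.
Dose for this bracket: 20 mg.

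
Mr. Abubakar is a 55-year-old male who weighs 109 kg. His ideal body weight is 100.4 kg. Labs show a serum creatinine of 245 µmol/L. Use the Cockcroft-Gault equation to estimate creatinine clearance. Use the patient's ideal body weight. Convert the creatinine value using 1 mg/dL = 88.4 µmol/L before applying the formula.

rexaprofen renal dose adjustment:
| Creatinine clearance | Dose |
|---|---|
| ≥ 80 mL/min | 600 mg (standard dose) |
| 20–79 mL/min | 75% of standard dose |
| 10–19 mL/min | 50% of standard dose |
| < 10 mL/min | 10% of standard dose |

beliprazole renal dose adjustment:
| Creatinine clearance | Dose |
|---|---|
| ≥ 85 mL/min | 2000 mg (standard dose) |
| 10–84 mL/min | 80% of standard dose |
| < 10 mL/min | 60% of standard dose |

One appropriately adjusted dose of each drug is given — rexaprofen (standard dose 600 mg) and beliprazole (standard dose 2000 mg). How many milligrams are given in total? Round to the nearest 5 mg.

2050 mg

SCr = 245 / 88.4 = 2.771 mg/dL
CrCl = (140 − 55) × 100.4 / (72 × 2.771) = 8534.0 / 199.51 ≈ 42.8 mL/min
CrCl ≈ 43 mL/min.
rexaprofen: 20–79 mL/min → 75% of 600 mg = 450 mg.
beliprazole: 10–84 mL/min → 80% of 2000 mg = 1600 mg.
Total = 450 + 1600 = 2050 mg.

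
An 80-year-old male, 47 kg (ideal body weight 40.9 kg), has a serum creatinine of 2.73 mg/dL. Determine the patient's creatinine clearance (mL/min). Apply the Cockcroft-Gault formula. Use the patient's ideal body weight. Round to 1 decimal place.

CrCl = (140 − 80) × 40.9 / (72 × 2.73) = 2454.0 / 196.56 ≈ 12.5 mL/min

12.5 mL/min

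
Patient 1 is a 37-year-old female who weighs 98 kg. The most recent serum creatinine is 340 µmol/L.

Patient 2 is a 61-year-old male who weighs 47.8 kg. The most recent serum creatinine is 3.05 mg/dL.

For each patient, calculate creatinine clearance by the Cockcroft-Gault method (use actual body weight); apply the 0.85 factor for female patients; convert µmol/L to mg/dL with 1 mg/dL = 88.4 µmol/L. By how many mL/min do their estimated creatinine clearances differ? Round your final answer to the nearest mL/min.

Patient 1: SCr = 340 / 88.4 = 3.846 mg/dL
Patient 1: CrCl = (140 − 37) × 98 / (72 × 3.846) × 0.85 = 10094.0 / 276.91 × 0.85 ≈ 31.0 mL/min
Patient 2: CrCl = (140 − 61) × 47.8 / (72 × 3.05) = 3776.2 / 219.60 ≈ 17.2 mL/min
|31.0 − 17.2| = 13.8 mL/min

14 mL/min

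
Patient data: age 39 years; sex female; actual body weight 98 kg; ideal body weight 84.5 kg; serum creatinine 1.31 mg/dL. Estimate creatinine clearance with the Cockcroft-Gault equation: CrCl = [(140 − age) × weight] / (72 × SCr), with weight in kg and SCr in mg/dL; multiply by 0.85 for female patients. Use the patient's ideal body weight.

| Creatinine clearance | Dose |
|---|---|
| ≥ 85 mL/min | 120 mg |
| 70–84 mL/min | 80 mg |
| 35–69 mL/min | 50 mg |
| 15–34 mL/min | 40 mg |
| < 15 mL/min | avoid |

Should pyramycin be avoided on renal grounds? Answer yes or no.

no

CrCl = (140 − 39) × 84.5 / (72 × 1.31) × 0.85 = 8534.5 / 94.32 × 0.85 ≈ 76.9 mL/min
CrCl ≈ 77 mL/min, which is ≥ 15 mL/min.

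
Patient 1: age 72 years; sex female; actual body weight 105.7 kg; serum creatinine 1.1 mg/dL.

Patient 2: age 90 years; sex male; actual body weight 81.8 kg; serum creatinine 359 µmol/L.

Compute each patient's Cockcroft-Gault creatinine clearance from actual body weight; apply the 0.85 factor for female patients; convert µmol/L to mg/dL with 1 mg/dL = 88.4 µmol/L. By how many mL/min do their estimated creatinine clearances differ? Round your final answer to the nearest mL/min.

Patient 1: CrCl = (140 − 72) × 105.7 / (72 × 1.1) × 0.85 = 7187.6 / 79.20 × 0.85 ≈ 77.1 mL/min
Patient 2: SCr = 359 / 88.4 = 4.061 mg/dL
Patient 2: CrCl = (140 − 90) × 81.8 / (72 × 4.061) = 4090.0 / 292.39 ≈ 14.0 mL/min
|77.1 − 14.0| = 63.1 mL/min

63 mL/min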